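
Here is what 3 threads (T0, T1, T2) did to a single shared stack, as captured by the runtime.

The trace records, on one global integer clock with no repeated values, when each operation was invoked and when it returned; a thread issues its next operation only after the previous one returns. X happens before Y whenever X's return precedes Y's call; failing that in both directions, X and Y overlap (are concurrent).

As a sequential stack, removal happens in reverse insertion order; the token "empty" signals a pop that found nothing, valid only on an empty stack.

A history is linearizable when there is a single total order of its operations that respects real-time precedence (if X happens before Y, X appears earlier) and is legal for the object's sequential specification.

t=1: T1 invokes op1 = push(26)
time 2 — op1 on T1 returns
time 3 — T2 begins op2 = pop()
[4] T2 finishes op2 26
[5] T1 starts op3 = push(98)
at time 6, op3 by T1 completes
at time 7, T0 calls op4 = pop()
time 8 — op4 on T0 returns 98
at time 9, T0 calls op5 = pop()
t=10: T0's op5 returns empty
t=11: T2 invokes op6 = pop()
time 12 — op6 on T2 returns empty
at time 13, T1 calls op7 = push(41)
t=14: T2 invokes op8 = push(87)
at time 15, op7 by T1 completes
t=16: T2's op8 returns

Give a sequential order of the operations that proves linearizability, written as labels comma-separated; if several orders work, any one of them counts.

op1, op2, op3, op4, op5, op6, op7, op8

after step 1 (op1 push(26)): stack <26>
after step 2 (op2 pop() → 26): stack <>
after step 3 (op3 push(98)): stack <98>
after step 4 (op4 pop() → 98): stack <>
after step 5 (op5 pop() → empty): stack <>
after step 6 (op6 pop() → empty): stack <>
after step 7 (op7 push(41)): stack <41>
after step 8 (op8 push(87)): stack <41,87>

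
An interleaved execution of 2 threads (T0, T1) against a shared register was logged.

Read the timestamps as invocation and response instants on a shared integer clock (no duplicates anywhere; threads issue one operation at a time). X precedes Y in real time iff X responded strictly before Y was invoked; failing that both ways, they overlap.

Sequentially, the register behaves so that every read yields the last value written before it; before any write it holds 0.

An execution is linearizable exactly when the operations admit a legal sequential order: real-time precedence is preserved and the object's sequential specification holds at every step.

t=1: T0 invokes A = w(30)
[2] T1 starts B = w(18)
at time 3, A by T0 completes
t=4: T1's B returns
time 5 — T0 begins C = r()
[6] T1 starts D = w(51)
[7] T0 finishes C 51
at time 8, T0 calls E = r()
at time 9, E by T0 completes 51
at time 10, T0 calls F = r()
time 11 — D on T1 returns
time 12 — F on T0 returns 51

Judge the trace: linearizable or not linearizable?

linearizable

witness order: A, B, D, C, E, F
step 1: A w(30) — value 30
step 2: B w(18) — value 18
step 3: D w(51) — value 51
step 4: C r() → 51 — value 51
step 5: E r() → 51 — value 51
step 6: F r() → 51 — value 51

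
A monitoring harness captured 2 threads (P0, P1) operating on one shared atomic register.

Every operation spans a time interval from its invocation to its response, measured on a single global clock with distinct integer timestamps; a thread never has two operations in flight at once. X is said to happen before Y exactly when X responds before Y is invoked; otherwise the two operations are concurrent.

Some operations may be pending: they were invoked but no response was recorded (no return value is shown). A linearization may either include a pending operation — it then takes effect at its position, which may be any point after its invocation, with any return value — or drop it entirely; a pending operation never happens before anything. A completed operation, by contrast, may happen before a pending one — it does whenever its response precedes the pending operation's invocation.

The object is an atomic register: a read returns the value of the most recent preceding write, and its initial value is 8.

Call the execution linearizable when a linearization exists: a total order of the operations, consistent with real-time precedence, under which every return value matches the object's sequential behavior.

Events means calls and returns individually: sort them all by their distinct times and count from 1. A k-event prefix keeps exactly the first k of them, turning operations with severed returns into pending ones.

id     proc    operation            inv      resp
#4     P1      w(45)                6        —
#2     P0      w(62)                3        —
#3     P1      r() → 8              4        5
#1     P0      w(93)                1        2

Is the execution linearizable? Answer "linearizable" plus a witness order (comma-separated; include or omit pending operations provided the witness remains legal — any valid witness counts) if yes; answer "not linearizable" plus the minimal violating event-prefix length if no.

not linearizable — minimal violating prefix: 5 events

through event 4 a valid linearization exists; event 5 (#3 responding at time 5) ends that
the completed operations (2 total) allow one real-time order; the atomic register replay rejects it
including or dropping the 1 pending operation (#2) in any combination fails
take #1, #3 (pending dropped): step 2 already fails, because #3 r() → 8 cannot occur there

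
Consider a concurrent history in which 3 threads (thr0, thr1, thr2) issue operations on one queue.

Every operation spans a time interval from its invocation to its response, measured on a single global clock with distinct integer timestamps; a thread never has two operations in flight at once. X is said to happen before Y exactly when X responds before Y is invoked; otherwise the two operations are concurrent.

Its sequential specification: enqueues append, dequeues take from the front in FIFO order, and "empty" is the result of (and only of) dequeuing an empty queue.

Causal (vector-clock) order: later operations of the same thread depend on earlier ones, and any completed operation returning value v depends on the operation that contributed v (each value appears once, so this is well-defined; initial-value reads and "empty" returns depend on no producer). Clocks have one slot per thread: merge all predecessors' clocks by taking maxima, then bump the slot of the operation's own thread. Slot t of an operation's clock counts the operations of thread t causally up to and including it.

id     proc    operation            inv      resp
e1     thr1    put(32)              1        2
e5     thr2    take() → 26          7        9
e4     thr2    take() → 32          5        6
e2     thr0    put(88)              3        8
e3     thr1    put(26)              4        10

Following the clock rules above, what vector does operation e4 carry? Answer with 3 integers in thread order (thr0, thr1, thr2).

(0, 1, 1)

e1 (invocation 1): nothing precedes it; thr1's component alone gives (0, 1, 0)
e2 (invocation 3): nothing precedes it; thr0's component alone gives (1, 0, 0)
e4, invoked 5, takes VC(e1)=(0, 1, 0) under max, adds 1 for thr2 → (0, 1, 1)
e3, invoked 4, takes VC(e1)=(0, 1, 0) under max, adds 1 for thr1 → (0, 2, 0)
e5, invoked 7, takes VC(e3)=(0, 2, 0), VC(e4)=(0, 1, 1) under max, adds 1 for thr2 → (0, 2, 2)
target: VC(e4) = (0, 1, 1)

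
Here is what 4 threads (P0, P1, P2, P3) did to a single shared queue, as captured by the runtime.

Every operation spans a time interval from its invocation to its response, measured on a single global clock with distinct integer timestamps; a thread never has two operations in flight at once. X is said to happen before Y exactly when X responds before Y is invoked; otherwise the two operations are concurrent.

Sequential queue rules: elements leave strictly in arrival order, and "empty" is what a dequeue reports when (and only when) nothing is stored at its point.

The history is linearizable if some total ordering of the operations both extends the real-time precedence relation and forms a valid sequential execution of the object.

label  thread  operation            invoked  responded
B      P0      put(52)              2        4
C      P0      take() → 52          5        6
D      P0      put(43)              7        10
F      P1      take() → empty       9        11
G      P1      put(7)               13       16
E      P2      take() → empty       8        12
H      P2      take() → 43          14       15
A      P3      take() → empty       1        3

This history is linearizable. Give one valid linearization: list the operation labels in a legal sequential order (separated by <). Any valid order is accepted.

A < B < C < E < F < D < G < H

after step 1 (A take() → empty): queue <>
after step 2 (B put(52)): queue <52>
after step 3 (C take() → 52): queue <>
after step 4 (E take() → empty): queue <>
after step 5 (F take() → empty): queue <>
after step 6 (D put(43)): queue <43>
after step 7 (G put(7)): queue <43,7>
after step 8 (H take() → 43): queue <7>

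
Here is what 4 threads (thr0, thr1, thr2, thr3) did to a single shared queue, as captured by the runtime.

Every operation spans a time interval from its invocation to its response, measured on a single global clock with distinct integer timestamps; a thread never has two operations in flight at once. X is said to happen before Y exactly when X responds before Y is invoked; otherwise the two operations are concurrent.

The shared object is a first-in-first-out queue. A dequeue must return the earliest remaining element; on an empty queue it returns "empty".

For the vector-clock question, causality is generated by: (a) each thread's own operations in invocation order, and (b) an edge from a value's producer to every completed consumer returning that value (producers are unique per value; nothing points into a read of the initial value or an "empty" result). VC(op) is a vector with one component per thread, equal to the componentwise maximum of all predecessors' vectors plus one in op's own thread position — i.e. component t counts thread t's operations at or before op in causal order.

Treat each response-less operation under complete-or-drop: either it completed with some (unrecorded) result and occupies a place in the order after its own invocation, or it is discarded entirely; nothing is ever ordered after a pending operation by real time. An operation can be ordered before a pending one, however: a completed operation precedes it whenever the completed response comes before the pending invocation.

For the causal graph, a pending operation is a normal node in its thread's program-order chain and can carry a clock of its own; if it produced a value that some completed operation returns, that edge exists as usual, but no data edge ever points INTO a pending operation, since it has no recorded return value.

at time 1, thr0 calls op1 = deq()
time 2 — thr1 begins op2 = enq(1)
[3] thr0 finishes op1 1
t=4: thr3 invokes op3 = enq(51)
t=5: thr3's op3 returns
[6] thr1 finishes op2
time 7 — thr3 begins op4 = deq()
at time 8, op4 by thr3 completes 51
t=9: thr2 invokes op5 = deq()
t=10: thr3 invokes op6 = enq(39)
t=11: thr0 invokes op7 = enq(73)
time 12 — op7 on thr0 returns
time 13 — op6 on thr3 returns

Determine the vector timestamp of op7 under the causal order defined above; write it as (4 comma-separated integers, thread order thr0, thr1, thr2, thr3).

(2, 1, 0, 0)

no predecessors for op3 (invoked 4): thr3 increments from zero → (0, 0, 0, 1)
no predecessors for op5 (invoked 9): thr2 increments from zero → (0, 0, 1, 0)
no predecessors for op2 (invoked 2): thr1 increments from zero → (0, 1, 0, 0)
op4 (invocation 7): componentwise max over VC(op3)=(0, 0, 0, 1), +1 at thr3, giving (0, 0, 0, 2)
op1 (invocation 1): componentwise max over VC(op2)=(0, 1, 0, 0), +1 at thr0, giving (1, 1, 0, 0)
op6 (invocation 10): componentwise max over VC(op4)=(0, 0, 0, 2), +1 at thr3, giving (0, 0, 0, 3)
op7 (invocation 11): componentwise max over VC(op1)=(1, 1, 0, 0), +1 at thr0, giving (2, 1, 0, 0)
target: VC(op7) = (2, 1, 0, 0)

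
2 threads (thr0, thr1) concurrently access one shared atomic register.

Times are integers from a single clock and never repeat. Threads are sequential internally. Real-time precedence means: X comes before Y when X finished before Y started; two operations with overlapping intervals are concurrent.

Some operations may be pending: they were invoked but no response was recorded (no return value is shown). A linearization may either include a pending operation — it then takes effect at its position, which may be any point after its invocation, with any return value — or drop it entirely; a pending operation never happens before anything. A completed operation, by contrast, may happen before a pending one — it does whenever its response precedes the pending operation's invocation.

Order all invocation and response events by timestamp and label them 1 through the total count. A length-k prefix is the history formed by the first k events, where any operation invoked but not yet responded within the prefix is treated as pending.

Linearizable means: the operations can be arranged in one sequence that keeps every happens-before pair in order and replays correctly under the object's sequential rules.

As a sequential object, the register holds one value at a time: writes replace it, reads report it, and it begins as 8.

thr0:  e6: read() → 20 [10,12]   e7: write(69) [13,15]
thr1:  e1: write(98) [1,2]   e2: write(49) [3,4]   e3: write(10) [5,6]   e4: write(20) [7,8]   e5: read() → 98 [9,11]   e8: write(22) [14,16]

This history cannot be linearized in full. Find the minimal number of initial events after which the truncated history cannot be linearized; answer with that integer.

11

a valid linearization of events 1..10 exists, for instance e1, e2, e3, e4:
step 1: e1 write(98) — value 98
step 2: e2 write(49) — value 49
step 3: e3 write(10) — value 10
step 4: e4 write(20) — value 20
once event 11 joins (e5's response, time 11), exhaustive search finds no witness
no escape via the 1 pending operation (e6): every completion choice fails
take e1, e2, e3, e4, e5 (pending dropped): step 5 already fails, because e5 read() → 98 cannot occur there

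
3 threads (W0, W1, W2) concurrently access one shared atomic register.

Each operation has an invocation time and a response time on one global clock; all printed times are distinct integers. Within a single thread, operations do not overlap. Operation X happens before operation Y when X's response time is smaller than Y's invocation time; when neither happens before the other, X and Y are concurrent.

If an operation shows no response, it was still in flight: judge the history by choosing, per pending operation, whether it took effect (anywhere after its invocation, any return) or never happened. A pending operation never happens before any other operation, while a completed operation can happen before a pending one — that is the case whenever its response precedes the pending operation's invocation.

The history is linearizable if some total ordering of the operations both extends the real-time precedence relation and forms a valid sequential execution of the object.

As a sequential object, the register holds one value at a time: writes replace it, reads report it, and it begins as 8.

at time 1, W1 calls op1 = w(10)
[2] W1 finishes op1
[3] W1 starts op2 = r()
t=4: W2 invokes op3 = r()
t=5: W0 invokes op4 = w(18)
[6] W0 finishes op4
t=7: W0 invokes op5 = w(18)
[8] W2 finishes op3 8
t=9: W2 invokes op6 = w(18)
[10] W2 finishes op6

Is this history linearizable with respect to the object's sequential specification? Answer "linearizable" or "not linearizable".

events 1..7 are fine; event 8 — the response of op3 at time 8 — makes the prefix non-linearizable
all 2 real-time-respecting orders fail — 3 completed atomic register operations, no legal replay
no completion choice of the 2 pending operations (op2, op5) rescues it — every subset was tried
for example op1, op3, op4 (pending dropped) fails at step 2: op3 r() → 8 is not legal there
for example op1, op4, op3 (pending dropped) fails at step 3: op3 r() → 8 is not legal there

not linearizable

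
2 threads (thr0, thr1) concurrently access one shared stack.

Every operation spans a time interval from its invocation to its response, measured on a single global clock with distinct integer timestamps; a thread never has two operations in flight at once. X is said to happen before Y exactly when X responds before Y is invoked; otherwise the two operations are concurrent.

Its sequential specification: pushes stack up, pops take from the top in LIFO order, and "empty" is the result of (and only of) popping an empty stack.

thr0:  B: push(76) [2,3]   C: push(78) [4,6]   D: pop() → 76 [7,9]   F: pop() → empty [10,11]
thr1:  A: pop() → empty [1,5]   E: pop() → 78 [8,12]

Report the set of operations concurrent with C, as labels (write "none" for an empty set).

C spans [4,6]: anything still running between times 4 and 6 counts as concurrent
A [1,5]: concurrent
B [2,3]: before
D [7,9]: after
E [8,12]: after
F [10,11]: after

A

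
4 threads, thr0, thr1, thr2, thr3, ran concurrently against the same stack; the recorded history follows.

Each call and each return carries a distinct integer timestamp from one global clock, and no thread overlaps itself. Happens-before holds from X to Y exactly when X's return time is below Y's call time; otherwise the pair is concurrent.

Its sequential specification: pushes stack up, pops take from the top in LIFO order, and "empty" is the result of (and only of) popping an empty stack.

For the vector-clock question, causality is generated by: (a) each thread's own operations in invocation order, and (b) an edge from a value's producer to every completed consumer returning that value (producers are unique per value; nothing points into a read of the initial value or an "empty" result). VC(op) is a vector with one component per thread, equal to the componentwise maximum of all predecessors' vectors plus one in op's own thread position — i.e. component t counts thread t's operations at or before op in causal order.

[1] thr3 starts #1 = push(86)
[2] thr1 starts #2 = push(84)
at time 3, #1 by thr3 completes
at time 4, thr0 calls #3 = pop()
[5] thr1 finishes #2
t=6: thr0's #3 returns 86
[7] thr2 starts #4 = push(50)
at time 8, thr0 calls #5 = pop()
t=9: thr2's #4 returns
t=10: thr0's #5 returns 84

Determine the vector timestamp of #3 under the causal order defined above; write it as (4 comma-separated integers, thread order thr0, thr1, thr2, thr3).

#1, invoked 1, has no incoming edges; only thr3's bump applies → (0, 0, 0, 1)
#4, invoked 7, has no incoming edges; only thr2's bump applies → (0, 0, 1, 0)
#2, invoked 2, has no incoming edges; only thr1's bump applies → (0, 1, 0, 0)
VC(#3, invoked at 4): max of VC(#1)=(0, 0, 0, 1), then +1 on thread thr0 → (1, 0, 0, 1)
VC(#5, invoked at 8): max of VC(#2)=(0, 1, 0, 0), VC(#3)=(1, 0, 0, 1), then +1 on thread thr0 → (2, 1, 0, 1)
target: VC(#3) = (1, 0, 0, 1)

(1, 0, 0, 1)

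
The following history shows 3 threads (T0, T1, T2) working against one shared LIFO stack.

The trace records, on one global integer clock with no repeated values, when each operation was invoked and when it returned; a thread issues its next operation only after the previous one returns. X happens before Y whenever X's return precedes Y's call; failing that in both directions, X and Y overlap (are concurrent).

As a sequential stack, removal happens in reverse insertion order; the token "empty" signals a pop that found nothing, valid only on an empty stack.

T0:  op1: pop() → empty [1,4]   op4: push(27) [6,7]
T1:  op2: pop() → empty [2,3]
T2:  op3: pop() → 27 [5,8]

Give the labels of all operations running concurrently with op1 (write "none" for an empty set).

op2

overlap test against op1 [1,4]: concurrent iff the interval meets 1..4
op2 [2,3]: concurrent
op3 [5,8]: after
op4 [6,7]: after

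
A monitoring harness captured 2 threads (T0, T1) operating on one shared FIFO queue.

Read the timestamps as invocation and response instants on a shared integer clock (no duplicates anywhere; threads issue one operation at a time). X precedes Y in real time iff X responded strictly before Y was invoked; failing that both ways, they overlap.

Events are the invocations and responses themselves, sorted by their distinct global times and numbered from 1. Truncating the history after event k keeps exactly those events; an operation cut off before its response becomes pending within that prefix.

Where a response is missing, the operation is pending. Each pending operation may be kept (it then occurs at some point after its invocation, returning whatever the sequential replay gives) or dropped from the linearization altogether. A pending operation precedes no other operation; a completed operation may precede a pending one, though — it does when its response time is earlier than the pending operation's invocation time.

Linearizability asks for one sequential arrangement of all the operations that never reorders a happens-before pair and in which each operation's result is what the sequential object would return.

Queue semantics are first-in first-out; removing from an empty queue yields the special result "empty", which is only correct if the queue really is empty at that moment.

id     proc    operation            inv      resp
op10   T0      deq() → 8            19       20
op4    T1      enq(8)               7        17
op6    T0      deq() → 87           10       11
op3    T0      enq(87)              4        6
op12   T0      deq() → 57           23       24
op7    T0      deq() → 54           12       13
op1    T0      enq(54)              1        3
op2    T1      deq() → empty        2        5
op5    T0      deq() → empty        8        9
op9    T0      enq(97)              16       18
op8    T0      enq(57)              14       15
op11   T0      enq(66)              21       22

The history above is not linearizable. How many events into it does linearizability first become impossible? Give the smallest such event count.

9

events 1..8 are linearizable; a witness order is op2, op1, op3:
after step 1 (op2 deq() → empty): queue <>
after step 2 (op1 enq(54)): queue <54>
after step 3 (op3 enq(87)): queue <54,87>
event 9 — op5's response, time 9 — after it, nothing linearizes
no completion choice of the 1 pending operation (op4) rescues it — every subset was tried
for example op1, op2, op3, op5 (pending dropped) fails at step 2: op2 deq() → empty is not legal there
for example op1, op3, op2, op5 (pending dropped) fails at step 3: op2 deq() → empty is not legal there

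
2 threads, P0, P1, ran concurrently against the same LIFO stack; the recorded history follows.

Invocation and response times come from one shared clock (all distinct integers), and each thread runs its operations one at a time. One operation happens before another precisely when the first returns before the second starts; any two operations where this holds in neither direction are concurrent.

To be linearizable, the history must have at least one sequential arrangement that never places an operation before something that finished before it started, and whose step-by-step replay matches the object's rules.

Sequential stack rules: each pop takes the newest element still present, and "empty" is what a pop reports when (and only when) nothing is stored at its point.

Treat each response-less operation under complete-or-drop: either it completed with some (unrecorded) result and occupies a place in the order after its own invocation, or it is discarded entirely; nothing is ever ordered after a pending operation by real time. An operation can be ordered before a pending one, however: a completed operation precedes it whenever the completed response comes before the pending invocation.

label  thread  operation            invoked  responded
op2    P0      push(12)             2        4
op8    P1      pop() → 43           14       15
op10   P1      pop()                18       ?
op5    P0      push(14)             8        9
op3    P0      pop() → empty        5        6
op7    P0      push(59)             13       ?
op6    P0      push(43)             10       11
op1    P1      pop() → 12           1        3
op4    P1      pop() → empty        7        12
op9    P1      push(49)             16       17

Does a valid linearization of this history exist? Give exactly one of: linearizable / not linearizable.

linearizable

a witness: op2, op1, op3, op4, op5, op6, op8, op7, op9
1. op2 push(12), leaving stack <12>
2. op1 pop() → 12, leaving stack <>
3. op3 pop() → empty, leaving stack <>
4. op4 pop() → empty, leaving stack <>
5. op5 push(14), leaving stack <14>
6. op6 push(43), leaving stack <14,43>
7. op8 pop() → 43, leaving stack <14>
8. op7 push(59) (pending, included), leaving stack <14,59>
9. op9 push(49), leaving stack <14,59,49>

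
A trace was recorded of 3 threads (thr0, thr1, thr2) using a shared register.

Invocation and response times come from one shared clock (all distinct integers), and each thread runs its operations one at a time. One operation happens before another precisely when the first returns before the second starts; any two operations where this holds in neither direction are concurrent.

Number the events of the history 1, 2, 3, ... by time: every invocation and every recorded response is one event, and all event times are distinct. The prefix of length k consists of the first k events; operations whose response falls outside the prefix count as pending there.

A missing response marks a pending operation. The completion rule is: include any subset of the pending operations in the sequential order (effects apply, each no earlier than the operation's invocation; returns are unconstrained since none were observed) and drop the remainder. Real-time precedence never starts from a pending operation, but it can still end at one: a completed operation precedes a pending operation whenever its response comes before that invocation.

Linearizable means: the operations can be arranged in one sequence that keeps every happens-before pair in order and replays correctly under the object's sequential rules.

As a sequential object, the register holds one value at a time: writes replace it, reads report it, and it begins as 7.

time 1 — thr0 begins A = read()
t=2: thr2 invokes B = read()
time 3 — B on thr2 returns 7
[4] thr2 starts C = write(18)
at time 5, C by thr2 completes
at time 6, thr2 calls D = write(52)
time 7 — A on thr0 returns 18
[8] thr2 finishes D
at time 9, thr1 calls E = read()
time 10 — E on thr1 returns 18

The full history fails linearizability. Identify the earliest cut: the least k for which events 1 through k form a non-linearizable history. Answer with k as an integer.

events 1..9 are still linearizable — one witness is B, C, A, D:
after step 1 (B read() → 7): value 7
after step 2 (C write(18)): value 18
after step 3 (A read() → 18): value 18
after step 4 (D write(52)): value 52
include event 10 — E responding at 10 — and every candidate order breaks
for example A, B, C, D, E fails at step 1: A read() → 18 is not legal there
for example B, A, C, D, E fails at step 2: A read() → 18 is not legal there

10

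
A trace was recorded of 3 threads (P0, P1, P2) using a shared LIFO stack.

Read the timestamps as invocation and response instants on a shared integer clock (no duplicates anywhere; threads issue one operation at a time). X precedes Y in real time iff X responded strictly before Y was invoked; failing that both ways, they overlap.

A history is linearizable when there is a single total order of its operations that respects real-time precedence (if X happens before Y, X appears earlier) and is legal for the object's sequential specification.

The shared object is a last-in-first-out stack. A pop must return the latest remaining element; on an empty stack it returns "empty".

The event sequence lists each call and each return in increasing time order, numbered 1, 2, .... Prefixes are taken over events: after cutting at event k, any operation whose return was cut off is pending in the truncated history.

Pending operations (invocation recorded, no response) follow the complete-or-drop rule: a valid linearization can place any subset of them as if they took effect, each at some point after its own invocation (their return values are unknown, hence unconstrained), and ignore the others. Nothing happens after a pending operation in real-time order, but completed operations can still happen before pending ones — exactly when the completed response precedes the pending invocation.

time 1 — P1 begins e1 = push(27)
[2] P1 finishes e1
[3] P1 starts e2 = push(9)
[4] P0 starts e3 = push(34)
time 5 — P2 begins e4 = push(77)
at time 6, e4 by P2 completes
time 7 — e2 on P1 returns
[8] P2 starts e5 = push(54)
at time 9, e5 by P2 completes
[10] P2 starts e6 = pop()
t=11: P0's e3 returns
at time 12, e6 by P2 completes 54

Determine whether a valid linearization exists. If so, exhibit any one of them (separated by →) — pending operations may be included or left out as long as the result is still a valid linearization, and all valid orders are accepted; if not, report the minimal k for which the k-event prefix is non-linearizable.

linearizable — witness: e1 → e2 → e3 → e4 → e5 → e6

after step 1 (e1 push(27)): stack <27>
after step 2 (e2 push(9)): stack <27,9>
after step 3 (e3 push(34)): stack <27,9,34>
after step 4 (e4 push(77)): stack <27,9,34,77>
after step 5 (e5 push(54)): stack <27,9,34,77,54>
after step 6 (e6 pop() → 54): stack <27,9,34,77>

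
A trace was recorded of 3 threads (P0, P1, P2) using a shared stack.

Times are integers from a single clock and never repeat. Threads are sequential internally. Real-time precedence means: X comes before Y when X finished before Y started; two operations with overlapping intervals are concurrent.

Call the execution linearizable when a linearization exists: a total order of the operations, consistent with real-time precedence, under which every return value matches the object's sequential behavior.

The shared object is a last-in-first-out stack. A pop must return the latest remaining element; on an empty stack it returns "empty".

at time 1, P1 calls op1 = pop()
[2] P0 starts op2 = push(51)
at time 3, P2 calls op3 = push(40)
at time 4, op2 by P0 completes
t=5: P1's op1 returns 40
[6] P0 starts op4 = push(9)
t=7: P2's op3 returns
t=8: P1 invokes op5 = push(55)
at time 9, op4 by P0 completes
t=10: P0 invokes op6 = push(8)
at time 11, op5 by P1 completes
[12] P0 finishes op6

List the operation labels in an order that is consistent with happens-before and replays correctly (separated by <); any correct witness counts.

after step 1 (op2 push(51)): stack <51>
after step 2 (op3 push(40)): stack <51,40>
after step 3 (op1 pop() → 40): stack <51>
after step 4 (op4 push(9)): stack <51,9>
after step 5 (op5 push(55)): stack <51,9,55>
after step 6 (op6 push(8)): stack <51,9,55,8>

op2 < op3 < op1 < op4 < op5 < op6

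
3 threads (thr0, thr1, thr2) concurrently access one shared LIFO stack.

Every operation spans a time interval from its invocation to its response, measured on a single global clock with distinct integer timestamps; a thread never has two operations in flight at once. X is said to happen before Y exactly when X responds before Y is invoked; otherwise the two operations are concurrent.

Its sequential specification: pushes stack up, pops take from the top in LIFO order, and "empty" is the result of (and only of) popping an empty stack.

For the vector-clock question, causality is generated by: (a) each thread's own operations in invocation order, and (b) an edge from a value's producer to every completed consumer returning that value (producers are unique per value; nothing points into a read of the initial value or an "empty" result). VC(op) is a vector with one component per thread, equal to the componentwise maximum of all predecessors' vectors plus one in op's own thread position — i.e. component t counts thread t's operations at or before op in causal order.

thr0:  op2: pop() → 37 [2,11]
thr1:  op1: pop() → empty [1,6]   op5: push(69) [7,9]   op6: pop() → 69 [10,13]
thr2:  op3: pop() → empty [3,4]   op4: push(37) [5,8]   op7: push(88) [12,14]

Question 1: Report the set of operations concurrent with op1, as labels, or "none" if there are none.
Answer: op2, op3, op4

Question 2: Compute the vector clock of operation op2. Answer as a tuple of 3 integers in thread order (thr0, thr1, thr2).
Answer: (1, 0, 2)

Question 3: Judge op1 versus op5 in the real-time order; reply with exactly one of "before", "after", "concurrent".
Answer: before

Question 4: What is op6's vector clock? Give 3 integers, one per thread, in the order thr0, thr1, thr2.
Answer: (0, 3, 0)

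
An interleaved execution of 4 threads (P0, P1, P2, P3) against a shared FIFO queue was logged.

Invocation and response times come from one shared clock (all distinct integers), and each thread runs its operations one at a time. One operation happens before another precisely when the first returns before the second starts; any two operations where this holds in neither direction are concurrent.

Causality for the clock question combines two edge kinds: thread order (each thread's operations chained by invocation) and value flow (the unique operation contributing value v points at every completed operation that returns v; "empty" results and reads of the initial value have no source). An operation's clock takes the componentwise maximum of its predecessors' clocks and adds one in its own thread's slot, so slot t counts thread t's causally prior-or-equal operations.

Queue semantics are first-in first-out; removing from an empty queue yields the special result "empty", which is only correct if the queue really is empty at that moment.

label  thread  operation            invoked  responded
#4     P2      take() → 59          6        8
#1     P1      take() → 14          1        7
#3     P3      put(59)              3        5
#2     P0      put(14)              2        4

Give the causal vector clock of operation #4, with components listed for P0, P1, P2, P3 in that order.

(0, 0, 1, 1)

#3 (invocation 3): nothing precedes it; P3's component alone gives (0, 0, 0, 1)
#2 (invocation 2): nothing precedes it; P0's component alone gives (1, 0, 0, 0)
merge at #4 (invoked 6): VC(#3)=(0, 0, 0, 1), own-thread bump on P2 → (0, 0, 1, 1)
merge at #1 (invoked 1): VC(#2)=(1, 0, 0, 0), own-thread bump on P1 → (1, 1, 0, 0)
target: VC(#4) = (0, 0, 1, 1)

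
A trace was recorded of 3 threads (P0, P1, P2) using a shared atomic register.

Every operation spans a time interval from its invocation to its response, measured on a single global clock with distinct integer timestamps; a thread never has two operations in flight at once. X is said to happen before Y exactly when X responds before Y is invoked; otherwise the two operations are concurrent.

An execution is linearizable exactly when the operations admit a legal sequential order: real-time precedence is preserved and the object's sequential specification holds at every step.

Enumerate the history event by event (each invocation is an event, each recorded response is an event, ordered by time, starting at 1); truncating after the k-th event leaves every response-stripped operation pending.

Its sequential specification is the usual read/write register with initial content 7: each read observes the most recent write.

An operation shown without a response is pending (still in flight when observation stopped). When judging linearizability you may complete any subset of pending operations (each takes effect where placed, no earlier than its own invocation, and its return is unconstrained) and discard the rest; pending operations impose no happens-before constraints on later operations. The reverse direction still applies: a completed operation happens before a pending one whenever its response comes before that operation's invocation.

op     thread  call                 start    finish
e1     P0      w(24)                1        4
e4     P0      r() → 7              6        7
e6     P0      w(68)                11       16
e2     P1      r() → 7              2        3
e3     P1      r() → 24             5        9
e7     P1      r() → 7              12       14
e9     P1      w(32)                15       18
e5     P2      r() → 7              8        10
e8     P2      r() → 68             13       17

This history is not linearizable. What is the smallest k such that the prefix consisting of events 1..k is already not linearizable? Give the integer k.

one valid order for events 1..6 is e2, e1:
step 1: e2 r() → 7 — value 7
step 2: e1 w(24) — value 24
with event 7 included (e4 responding at time 7), all real-time-consistent orders fail
completion choices over the 1 pending operation (e3) were checked; none helps
for example e1, e2, e4 (pending dropped) fails at step 2: e2 r() → 7 is not legal there
for example e2, e1, e4 (pending dropped) fails at step 3: e4 r() → 7 is not legal there

7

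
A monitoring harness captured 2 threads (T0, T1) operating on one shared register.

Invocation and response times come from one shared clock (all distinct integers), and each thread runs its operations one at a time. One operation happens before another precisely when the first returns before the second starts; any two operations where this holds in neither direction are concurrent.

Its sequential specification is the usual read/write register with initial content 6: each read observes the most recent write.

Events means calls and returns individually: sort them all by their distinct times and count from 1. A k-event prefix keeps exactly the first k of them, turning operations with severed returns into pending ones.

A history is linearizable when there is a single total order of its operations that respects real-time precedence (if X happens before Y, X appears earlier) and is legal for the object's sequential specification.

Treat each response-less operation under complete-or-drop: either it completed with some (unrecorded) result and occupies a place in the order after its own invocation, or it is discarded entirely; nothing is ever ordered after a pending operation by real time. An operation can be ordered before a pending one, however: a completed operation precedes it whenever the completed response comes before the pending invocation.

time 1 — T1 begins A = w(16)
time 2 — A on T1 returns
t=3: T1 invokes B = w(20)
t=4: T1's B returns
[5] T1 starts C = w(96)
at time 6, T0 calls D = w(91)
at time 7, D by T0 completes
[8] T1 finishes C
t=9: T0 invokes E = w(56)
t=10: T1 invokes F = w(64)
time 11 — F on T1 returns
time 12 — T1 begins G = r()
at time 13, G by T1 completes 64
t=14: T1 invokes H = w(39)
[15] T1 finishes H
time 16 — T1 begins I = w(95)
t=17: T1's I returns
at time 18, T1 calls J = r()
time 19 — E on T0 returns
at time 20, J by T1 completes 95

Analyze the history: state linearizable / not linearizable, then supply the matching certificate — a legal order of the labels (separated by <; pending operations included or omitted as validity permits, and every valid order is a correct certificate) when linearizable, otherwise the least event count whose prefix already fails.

after step 1 (A w(16)): value 16
after step 2 (B w(20)): value 20
after step 3 (C w(96)): value 96
after step 4 (D w(91)): value 91
after step 5 (E w(56)): value 56
after step 6 (F w(64)): value 64
after step 7 (G r() → 64): value 64
after step 8 (H w(39)): value 39
after step 9 (I w(95)): value 95
after step 10 (J r() → 95): value 95

linearizable — witness: A < B < C < D < E < F < G < H < I < J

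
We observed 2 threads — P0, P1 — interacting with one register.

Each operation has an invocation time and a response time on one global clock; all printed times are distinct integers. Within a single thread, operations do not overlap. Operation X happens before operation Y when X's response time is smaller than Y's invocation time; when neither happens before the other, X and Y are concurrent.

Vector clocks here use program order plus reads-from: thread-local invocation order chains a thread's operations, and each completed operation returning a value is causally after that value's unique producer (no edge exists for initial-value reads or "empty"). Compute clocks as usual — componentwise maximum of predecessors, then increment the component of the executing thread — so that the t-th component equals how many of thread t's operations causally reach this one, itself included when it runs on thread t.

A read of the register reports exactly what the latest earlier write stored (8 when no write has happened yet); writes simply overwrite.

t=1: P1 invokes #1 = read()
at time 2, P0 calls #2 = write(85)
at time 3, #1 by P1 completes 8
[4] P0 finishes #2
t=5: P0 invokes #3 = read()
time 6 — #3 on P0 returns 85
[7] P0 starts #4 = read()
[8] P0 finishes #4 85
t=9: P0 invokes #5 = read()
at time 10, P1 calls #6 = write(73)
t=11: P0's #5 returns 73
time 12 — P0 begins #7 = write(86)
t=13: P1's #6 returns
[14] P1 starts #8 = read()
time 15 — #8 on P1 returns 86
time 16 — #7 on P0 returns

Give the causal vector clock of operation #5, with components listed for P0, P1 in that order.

#1, invoked 1, has no incoming edges; only P1's bump applies → (0, 1)
#2, invoked 2, has no incoming edges; only P0's bump applies → (1, 0)
from VC(#1)=(0, 1), #6 (invoked 10) maxes components and bumps P1 → (0, 2)
from VC(#2)=(1, 0), #3 (invoked 5) maxes components and bumps P0 → (2, 0)
from VC(#2)=(1, 0), VC(#3)=(2, 0), #4 (invoked 7) maxes components and bumps P0 → (3, 0)
from VC(#4)=(3, 0), VC(#6)=(0, 2), #5 (invoked 9) maxes components and bumps P0 → (4, 2)
from VC(#5)=(4, 2), #7 (invoked 12) maxes components and bumps P0 → (5, 2)
from VC(#6)=(0, 2), VC(#7)=(5, 2), #8 (invoked 14) maxes components and bumps P1 → (5, 3)
target: VC(#5) = (4, 2)

(4, 2)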